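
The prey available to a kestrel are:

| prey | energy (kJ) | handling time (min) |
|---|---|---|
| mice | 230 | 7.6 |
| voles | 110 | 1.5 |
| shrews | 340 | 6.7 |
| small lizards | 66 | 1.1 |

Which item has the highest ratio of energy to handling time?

voles

Profitability E/h (kJ/min): mice = 230/7.6 = 30.3, voles = 110/1.5 = 73.3, shrews = 340/6.7 = 50.7, small lizards = 66/1.1 = 60.
Ranked: voles > small lizards > shrews > mice.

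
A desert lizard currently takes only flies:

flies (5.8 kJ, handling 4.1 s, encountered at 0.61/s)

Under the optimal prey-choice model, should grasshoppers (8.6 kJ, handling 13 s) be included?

No

Intake rate on the current diet: R = (0.61×5.8) / (1 + 0.61×4.1) = 3.538/3.501 = 1.011 kJ/s.
grasshoppers: E/h = 8.6/13 = 0.6615 kJ/s.
0.6615 < 1.011, so adding grasshoppers would lower the average — exclude it.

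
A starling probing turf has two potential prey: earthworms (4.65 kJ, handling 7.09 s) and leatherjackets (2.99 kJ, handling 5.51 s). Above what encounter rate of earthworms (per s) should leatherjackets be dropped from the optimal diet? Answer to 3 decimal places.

0.676 per s

Drop leatherjackets once their profitability E₂/h₂ falls below the rate achievable on earthworms alone: E₂/h₂ = λE₁/(1 + λh₁).
Solve for λ: λE₁h₂ = E₂(1 + λh₁) → λ(E₁h₂ − E₂h₁) = E₂ → λ = E₂/(E₁h₂ − E₂h₁).
λ = 2.99/(4.65×5.51 − 2.99×7.09) = 2.99/4.422 = 0.6761 per s.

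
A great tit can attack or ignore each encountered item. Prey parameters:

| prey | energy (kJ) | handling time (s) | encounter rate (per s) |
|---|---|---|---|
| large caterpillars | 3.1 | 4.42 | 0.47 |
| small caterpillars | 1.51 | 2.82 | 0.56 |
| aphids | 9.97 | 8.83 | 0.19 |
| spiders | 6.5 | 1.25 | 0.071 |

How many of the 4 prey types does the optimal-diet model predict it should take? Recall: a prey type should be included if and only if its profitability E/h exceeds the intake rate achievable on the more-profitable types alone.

2

E/h in descending order: spiders 5.2, aphids 1.13, large caterpillars 0.701, small caterpillars 0.535 kJ/s. The optimal diet is the largest prefix of this list for which every included type satisfies E_i/h_i > R on the types above it.
Rate on top 1: 0.4239. aphids: 1.13 > 0.4239 → include.
Rate on top 2: 0.8516. large caterpillars: 0.701 < 0.8516 → exclude; stop.
Optimal diet: spiders, aphids — 2 of 4 types.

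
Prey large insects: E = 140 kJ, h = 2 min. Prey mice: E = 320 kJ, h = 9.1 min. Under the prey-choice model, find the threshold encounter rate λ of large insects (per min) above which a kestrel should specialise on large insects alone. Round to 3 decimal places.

0.505 per min

At the threshold, the rate on large insects alone equals the profitability of mice: λ·140/(1 + λ·2) = 320/9.1 = 35.16.
Rearranging, λ(140 − 35.16×2) = 35.16, so λ = 35.16/69.67 = 0.5047 per min.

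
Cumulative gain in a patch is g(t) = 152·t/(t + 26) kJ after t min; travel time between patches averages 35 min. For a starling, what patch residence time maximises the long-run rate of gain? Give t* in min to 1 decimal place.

By the marginal value theorem, leave when the instantaneous gain rate g'(t) equals the habitat-wide average g(t)/(T + t).
g'(t) = 152·26/(t + 26)². Setting 152·26/(t+26)² = 152t/[(t+26)(35+t)] gives 26(35+t) = t(t+26), so t² = 26×35 = 910.
t* = √910 = 30.17 min.

30.2 min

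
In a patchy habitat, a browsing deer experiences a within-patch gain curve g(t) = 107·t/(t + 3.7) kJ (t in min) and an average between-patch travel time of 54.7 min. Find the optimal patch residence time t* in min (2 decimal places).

14.23 min

Maximise g(t)/(T+t): set derivative to zero → g'(t)(T+t) = g(t).
g'(t) = 107·3.7/(t + 3.7)². Setting 107·3.7/(t+3.7)² = 107t/[(t+3.7)(54.7+t)] gives 3.7(54.7+t) = t(t+3.7), so t² = 3.7×54.7 = 202.4.
t* = √202.4 = 14.23 min.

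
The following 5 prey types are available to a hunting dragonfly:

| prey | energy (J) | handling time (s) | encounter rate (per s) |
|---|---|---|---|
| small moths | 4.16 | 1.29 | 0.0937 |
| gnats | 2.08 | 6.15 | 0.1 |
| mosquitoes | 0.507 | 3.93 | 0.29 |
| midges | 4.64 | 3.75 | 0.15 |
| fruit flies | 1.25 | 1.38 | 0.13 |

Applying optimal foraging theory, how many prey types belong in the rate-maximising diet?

3

Rank by E/h (J/s): small moths 3.22, midges 1.24, fruit flies 0.906, gnats 0.338, mosquitoes 0.129. Include each in turn until the next type's E/h falls below the running intake rate.
Rate on top 1: 0.3478. midges: 1.24 > 0.3478 → include.
Rate on top 2: 0.645. fruit flies: 0.906 > 0.645 → include.
Rate on top 3: 0.6701. gnats: 0.338 < 0.6701 → exclude; stop.
Optimal diet: small moths, midges, fruit flies — 3 of 5 types.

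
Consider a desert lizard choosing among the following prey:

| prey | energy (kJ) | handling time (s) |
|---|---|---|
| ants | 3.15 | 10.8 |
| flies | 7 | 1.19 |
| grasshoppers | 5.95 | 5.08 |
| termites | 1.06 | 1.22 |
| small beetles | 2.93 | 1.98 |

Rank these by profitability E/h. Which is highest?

In descending order of E/h:
flies: 7/1.19 = 5.88 kJ/s
small beetles: 2.93/1.98 = 1.48 kJ/s
grasshoppers: 5.95/5.08 = 1.17 kJ/s
termites: 1.06/1.22 = 0.869 kJ/s
ants: 3.15/10.8 = 0.292 kJ/s

flies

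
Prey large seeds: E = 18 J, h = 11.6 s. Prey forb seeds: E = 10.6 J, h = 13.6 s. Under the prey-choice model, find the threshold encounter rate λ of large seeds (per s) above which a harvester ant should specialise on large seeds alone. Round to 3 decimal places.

Drop forb seeds once their profitability E₂/h₂ falls below the rate achievable on large seeds alone: E₂/h₂ = λE₁/(1 + λh₁).
Solve for λ: λE₁h₂ = E₂(1 + λh₁) → λ(E₁h₂ − E₂h₁) = E₂ → λ = E₂/(E₁h₂ − E₂h₁).
λ = 10.6/(18×13.6 − 10.6×11.6) = 10.6/121.8 = 0.087 per s.

0.087 per s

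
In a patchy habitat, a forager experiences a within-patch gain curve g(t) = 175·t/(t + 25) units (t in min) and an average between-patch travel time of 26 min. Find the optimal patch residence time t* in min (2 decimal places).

Maximise g(t)/(T+t): set derivative to zero → g'(t)(T+t) = g(t).
g'(t) = 175·25/(t + 25)². Setting 175·25/(t+25)² = 175t/[(t+25)(26+t)] gives 25(26+t) = t(t+25), so t² = 25×26 = 650.
t* = √650 = 25.5 min.

25.50 min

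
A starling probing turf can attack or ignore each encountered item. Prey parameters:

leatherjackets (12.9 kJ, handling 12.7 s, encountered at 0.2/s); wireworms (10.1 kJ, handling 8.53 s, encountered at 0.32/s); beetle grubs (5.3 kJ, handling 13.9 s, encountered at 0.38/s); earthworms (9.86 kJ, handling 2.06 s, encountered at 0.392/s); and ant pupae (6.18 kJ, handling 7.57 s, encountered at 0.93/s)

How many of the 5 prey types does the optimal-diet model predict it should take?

Rank by E/h (kJ/s): earthworms 4.79, wireworms 1.18, leatherjackets 1.02, ant pupae 0.816, beetle grubs 0.381. Include each in turn until the next type's E/h falls below the running intake rate.
Rate on top 1: 2.138. wireworms: 1.18 < 2.138 → exclude; stop.
Optimal diet: earthworms — 1 of 5 types.

1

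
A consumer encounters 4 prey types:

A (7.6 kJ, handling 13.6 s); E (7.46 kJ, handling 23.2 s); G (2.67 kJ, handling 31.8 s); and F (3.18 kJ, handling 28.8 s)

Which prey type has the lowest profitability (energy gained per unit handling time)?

G

Profitability E/h (kJ/s): A = 7.6/13.6 = 0.559, E = 7.46/23.2 = 0.322, G = 2.67/31.8 = 0.084, F = 3.18/28.8 = 0.11.
Ranked: A > E > F > G.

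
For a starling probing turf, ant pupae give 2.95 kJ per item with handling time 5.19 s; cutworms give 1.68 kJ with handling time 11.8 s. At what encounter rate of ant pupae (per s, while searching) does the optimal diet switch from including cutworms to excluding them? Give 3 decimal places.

At the threshold, the rate on ant pupae alone equals the profitability of cutworms: λ·2.95/(1 + λ·5.19) = 1.68/11.8 = 0.1424.
Rearranging, λ(2.95 − 0.1424×5.19) = 0.1424, so λ = 0.1424/2.211 = 0.06439 per s.

0.064 per s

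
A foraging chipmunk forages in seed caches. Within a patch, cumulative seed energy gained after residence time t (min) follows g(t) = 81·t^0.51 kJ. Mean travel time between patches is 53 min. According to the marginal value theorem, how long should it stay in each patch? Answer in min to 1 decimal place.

55.2 min

By the marginal value theorem, leave when the instantaneous gain rate g'(t) equals the habitat-wide average g(t)/(T + t).
g'(t) = 0.51·81·t^-0.49. Setting 0.51·81·t^-0.49 = 81·t^0.51/(53+t) gives 0.51(53+t) = t, so 0.49·t = 0.51×53.
t* = 0.51×53/0.49 = 55.16 min.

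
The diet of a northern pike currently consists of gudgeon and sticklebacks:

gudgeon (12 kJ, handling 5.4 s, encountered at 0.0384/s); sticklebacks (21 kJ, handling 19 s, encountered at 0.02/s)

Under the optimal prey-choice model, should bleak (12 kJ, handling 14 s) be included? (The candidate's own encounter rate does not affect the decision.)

Yes

Current rate: (0.0384×12 + 0.02×21)/(1 + 0.0384×5.4 + 0.02×19) = 0.5549 kJ/s.
Profitability of bleak: 12/14 = 0.8571 kJ/s.
Since 0.8571 > R, including bleak increases the long-run rate.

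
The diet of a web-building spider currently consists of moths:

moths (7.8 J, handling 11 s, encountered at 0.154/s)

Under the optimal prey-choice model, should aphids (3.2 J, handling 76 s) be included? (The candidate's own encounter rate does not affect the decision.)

No

On moths alone, R = ΣλE/(1+Σλh) = 1.201/2.694 = 0.4459 J/s.
Profitability of aphids: 3.2/76 = 0.04211 J/s.
0.04211 < 0.4459, so adding aphids would lower the average — exclude it.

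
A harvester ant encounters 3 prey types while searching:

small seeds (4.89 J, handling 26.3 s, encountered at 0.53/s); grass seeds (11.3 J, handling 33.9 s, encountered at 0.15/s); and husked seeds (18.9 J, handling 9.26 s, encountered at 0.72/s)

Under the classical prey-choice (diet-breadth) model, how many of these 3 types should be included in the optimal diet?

1

Rank by E/h (J/s): husked seeds 2.04, grass seeds 0.333, small seeds 0.186. Include each in turn until the next type's E/h falls below the running intake rate.
Rate on top 1: 1.775. grass seeds: 0.333 < 1.775 → exclude; stop.
Optimal diet: husked seeds — 1 of 3 types.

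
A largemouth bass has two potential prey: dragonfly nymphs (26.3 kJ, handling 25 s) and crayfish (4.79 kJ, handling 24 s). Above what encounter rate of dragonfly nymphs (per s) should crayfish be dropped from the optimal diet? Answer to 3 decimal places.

Drop crayfish once their profitability E₂/h₂ falls below the rate achievable on dragonfly nymphs alone: E₂/h₂ = λE₁/(1 + λh₁).
Solve for λ: λE₁h₂ = E₂(1 + λh₁) → λ(E₁h₂ − E₂h₁) = E₂ → λ = E₂/(E₁h₂ − E₂h₁).
λ = 4.79/(26.3×24 − 4.79×25) = 4.79/511.5 = 0.009366 per s.

0.009 per s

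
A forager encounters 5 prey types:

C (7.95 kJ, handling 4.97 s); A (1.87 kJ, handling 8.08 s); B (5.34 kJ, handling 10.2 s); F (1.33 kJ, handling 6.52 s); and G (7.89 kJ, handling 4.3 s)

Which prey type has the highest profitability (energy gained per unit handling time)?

In descending order of E/h:
G: 7.89/4.3 = 1.83 kJ/s
C: 7.95/4.97 = 1.6 kJ/s
B: 5.34/10.2 = 0.524 kJ/s
A: 1.87/8.08 = 0.231 kJ/s
F: 1.33/6.52 = 0.204 kJ/s

G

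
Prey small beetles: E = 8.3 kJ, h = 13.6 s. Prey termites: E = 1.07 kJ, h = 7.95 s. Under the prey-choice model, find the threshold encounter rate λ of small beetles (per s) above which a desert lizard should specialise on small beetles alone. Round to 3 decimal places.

0.021 per s

The zero-one rule: include termites iff E₂/h₂ > λE₁/(1+λh₁). Equality gives the switch point.
λE₁h₂ = E₂ + λE₂h₁ ⇒ λ = E₂/(E₁h₂ − E₂h₁) = 1.07/(65.99 − 14.55) = 0.0208 per s.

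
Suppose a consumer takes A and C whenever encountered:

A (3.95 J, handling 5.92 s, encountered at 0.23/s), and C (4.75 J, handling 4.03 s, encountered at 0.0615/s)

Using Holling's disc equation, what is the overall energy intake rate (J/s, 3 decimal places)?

Energy encountered per unit search time: 0.23×3.95 + 0.0615×4.75 = 1.201 J/s.
Handling time per unit search time: 0.23×5.92 + 0.0615×4.03 = 1.609.
Rate = 1.201/(1 + 1.609) = 0.4601 J/s.

0.460 J/s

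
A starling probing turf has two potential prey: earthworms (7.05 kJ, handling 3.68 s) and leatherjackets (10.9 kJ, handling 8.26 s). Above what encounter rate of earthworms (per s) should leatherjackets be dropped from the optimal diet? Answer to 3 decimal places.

The zero-one rule: include leatherjackets iff E₂/h₂ > λE₁/(1+λh₁). Equality gives the switch point.
λE₁h₂ = E₂ + λE₂h₁ ⇒ λ = E₂/(E₁h₂ − E₂h₁) = 10.9/(58.23 − 40.11) = 0.6015 per s.

0.602 per s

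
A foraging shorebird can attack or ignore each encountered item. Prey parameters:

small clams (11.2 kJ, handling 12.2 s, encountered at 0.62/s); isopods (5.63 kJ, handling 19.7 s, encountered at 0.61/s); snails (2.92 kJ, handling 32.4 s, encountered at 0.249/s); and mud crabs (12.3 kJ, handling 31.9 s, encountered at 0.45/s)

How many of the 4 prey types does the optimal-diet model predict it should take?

1

Rank by E/h (kJ/s): small clams 0.918, mud crabs 0.386, isopods 0.286, snails 0.0901. Include each in turn until the next type's E/h falls below the running intake rate.
Rate on top 1: 0.8108. mud crabs: 0.386 < 0.8108 → exclude; stop.
Optimal diet: small clams — 1 of 4 types.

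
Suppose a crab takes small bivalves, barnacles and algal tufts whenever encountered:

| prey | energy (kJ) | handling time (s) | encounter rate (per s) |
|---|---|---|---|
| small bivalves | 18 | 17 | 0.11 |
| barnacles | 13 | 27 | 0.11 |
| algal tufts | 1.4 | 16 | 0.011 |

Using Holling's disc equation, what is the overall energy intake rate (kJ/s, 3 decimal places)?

R = (0.11×18 + 0.11×13 + 0.011×1.4) / (1 + 0.11×17 + 0.11×27 + 0.011×16) = 3.425/6.016 = 0.5694 kJ/s.

0.569 kJ/s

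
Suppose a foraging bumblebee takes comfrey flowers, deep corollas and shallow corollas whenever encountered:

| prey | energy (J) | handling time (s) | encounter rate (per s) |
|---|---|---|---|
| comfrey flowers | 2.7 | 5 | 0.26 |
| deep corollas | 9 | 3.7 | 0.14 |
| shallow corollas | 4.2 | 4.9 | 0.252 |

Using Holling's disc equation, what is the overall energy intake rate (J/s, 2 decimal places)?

R = Σλ_iE_i / (1 + Σλ_ih_i)
Numerator: 0.26×2.7 + 0.14×9 + 0.252×4.2 = 3.02
Denominator: 1 + 0.26×5 + 0.14×3.7 + 0.252×4.9 = 4.053
R = 3.02/4.053 = 0.7453 J/s

0.75 J/s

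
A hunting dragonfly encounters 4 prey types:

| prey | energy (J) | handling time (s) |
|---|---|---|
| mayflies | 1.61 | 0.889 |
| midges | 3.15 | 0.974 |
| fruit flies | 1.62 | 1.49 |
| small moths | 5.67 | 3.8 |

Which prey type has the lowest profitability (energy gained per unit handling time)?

fruit flies

Profitability E/h (J/s): mayflies = 1.61/0.889 = 1.81, midges = 3.15/0.974 = 3.23, fruit flies = 1.62/1.49 = 1.09, small moths = 5.67/3.8 = 1.49.
Ranked: midges > mayflies > small moths > fruit flies.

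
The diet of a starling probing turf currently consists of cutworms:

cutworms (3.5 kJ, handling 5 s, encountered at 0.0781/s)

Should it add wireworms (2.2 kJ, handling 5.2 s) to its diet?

On cutworms alone, R = ΣλE/(1+Σλh) = 0.2733/1.391 = 0.1966 kJ/s.
Profitability of wireworms: 2.2/5.2 = 0.4231 kJ/s.
Since 0.4231 > R, including wireworms increases the long-run rate.

Yes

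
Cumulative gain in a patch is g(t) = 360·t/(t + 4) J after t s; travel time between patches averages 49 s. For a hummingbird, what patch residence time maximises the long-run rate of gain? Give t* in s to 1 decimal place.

14.0 s

By the marginal value theorem, leave when the instantaneous gain rate g'(t) equals the habitat-wide average g(t)/(T + t).
g'(t) = 360·4/(t + 4)². Setting 360·4/(t+4)² = 360t/[(t+4)(49+t)] gives 4(49+t) = t(t+4), so t² = 4×49 = 196.
t* = √196 = 14 s.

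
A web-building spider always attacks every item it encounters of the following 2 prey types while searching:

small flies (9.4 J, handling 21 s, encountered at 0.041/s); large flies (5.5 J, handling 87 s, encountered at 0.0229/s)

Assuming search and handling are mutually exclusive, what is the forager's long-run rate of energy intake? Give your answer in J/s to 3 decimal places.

0.133 J/s

Energy encountered per unit search time: 0.041×9.4 + 0.0229×5.5 = 0.5113 J/s.
Handling time per unit search time: 0.041×21 + 0.0229×87 = 2.853.
Rate = 0.5113/(1 + 2.853) = 0.1327 J/s.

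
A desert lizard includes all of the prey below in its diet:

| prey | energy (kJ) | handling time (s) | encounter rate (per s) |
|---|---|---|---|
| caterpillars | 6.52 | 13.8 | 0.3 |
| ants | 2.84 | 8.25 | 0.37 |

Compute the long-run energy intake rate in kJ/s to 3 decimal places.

0.367 kJ/s

Energy encountered per unit search time: 0.3×6.52 + 0.37×2.84 = 3.007 kJ/s.
Handling time per unit search time: 0.3×13.8 + 0.37×8.25 = 7.192.
Rate = 3.007/(1 + 7.192) = 0.367 kJ/s.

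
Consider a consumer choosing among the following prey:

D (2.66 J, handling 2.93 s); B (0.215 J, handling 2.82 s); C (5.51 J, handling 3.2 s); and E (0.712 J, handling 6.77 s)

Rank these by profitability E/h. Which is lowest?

In descending order of E/h:
C: 5.51/3.2 = 1.72 J/s
D: 2.66/2.93 = 0.908 J/s
E: 0.712/6.77 = 0.105 J/s
B: 0.215/2.82 = 0.0762 J/s

B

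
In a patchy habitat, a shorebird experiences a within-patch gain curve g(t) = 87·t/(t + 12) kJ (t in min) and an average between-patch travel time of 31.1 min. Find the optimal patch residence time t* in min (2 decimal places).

19.32 min

By the marginal value theorem, leave when the instantaneous gain rate g'(t) equals the habitat-wide average g(t)/(T + t).
g'(t) = 87·12/(t + 12)². Setting 87·12/(t+12)² = 87t/[(t+12)(31.1+t)] gives 12(31.1+t) = t(t+12), so t² = 12×31.1 = 373.2.
t* = √373.2 = 19.32 min.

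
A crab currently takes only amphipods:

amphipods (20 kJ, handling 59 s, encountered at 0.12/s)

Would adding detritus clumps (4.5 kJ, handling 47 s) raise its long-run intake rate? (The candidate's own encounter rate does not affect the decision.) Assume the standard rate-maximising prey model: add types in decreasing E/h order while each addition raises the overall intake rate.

On amphipods alone, R = ΣλE/(1+Σλh) = 2.4/8.08 = 0.297 kJ/s.
Profitability of detritus clumps: 4.5/47 = 0.09574 kJ/s.
0.09574 < 0.297, so adding detritus clumps would lower the average — exclude it.

No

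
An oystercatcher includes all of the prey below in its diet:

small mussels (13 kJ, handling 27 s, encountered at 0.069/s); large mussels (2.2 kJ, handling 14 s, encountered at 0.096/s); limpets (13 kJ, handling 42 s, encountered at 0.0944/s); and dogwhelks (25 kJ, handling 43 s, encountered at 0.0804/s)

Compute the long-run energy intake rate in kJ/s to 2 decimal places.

0.37 kJ/s

R = (0.069×13 + 0.096×2.2 + 0.0944×13 + 0.0804×25) / (1 + 0.069×27 + 0.096×14 + 0.0944×42 + 0.0804×43) = 4.345/11.63 = 0.3737 kJ/s.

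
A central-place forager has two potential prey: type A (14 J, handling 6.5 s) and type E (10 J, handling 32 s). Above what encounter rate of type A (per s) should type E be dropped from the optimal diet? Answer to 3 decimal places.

At the threshold, the rate on type A alone equals the profitability of type E: λ·14/(1 + λ·6.5) = 10/32 = 0.3125.
Rearranging, λ(14 − 0.3125×6.5) = 0.3125, so λ = 0.3125/11.97 = 0.02611 per s.

0.026 per s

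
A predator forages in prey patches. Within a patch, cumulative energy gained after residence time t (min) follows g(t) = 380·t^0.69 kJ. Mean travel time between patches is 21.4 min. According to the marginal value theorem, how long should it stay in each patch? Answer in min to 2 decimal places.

47.63 min

Optimal t* satisfies g'(t*) = g(t*)/(T + t*).
g'(t) = 0.69·380·t^-0.31. Setting 0.69·380·t^-0.31 = 380·t^0.69/(21.4+t) gives 0.69(21.4+t) = t, so 0.31·t = 0.69×21.4.
t* = 0.69×21.4/0.31 = 47.63 min.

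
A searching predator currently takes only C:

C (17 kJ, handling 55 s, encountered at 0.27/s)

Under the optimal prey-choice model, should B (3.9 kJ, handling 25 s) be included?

On C alone, R = ΣλE/(1+Σλh) = 4.59/15.85 = 0.2896 kJ/s.
B: E/h = 3.9/25 = 0.156 kJ/s.
Since 0.156 < R, time spent handling B is better spent searching.

No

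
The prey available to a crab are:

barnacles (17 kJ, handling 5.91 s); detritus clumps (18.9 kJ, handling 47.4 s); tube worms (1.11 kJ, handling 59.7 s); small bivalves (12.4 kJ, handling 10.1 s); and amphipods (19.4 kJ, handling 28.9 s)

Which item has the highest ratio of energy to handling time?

barnacles

In descending order of E/h:
barnacles: 17/5.91 = 2.88 kJ/s
small bivalves: 12.4/10.1 = 1.23 kJ/s
amphipods: 19.4/28.9 = 0.671 kJ/s
detritus clumps: 18.9/47.4 = 0.399 kJ/s
tube worms: 1.11/59.7 = 0.0186 kJ/s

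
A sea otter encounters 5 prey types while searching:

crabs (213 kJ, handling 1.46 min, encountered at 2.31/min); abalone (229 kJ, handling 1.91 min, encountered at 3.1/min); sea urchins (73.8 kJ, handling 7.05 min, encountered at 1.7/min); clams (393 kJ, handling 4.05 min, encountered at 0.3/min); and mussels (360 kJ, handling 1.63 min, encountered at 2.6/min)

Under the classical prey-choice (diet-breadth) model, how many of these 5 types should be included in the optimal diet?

Profitabilities (E/h, kJ/min): mussels 221, crabs 146, abalone 120, clams 97, sea urchins 10.5. Add prey in this order while the next type's profitability exceeds the intake rate on those already taken.
Rate on top 1: 178.7. crabs: 146 < 178.7 → exclude; stop.
Optimal diet: mussels — 1 of 5 types.

1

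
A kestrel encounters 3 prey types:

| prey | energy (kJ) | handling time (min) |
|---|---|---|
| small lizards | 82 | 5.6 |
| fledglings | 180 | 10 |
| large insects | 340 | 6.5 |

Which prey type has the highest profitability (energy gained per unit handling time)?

In descending order of E/h:
large insects: 340/6.5 = 52.3 kJ/min
fledglings: 180/10 = 18 kJ/min
small lizards: 82/5.6 = 14.6 kJ/min

large insects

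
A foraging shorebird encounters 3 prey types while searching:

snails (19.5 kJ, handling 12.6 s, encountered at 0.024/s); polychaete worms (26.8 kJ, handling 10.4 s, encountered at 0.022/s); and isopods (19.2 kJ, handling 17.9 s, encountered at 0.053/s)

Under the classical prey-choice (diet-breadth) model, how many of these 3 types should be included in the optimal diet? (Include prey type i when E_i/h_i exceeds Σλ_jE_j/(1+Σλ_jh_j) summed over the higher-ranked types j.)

3

Profitabilities (E/h, kJ/s): polychaete worms 2.58, snails 1.55, isopods 1.07. Add prey in this order while the next type's profitability exceeds the intake rate on those already taken.
Rate on top 1: 0.4798. snails: 1.55 > 0.4798 → include.
Rate on top 2: 0.6907. isopods: 1.07 > 0.6907 → include.
Optimal diet: polychaete worms, snails, isopods — 3 of 3 types.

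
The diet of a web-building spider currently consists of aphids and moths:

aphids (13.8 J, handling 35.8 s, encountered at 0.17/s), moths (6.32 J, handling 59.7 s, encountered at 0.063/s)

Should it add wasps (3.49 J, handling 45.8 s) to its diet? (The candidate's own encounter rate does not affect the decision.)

Current rate: (0.17×13.8 + 0.063×6.32)/(1 + 0.17×35.8 + 0.063×59.7) = 0.253 J/s.
wasps: E/h = 3.49/45.8 = 0.0762 J/s.
Since 0.0762 < R, time spent handling wasps is better spent searching.

No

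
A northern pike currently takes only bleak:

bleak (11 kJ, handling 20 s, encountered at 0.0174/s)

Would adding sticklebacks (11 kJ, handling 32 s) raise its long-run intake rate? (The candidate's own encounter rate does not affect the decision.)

Yes

Intake rate on the current diet: R = (0.0174×11) / (1 + 0.0174×20) = 0.1914/1.348 = 0.142 kJ/s.
Profitability of sticklebacks: 11/32 = 0.3438 kJ/s.
0.3438 > 0.142, so adding sticklebacks raises the average — include it.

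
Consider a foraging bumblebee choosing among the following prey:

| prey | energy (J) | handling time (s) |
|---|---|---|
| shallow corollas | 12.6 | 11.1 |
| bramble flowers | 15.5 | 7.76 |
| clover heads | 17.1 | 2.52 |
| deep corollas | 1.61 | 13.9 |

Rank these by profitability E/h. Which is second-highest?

bramble flowers

Profitability E/h (J/s): shallow corollas = 12.6/11.1 = 1.14, bramble flowers = 15.5/7.76 = 2, clover heads = 17.1/2.52 = 6.79, deep corollas = 1.61/13.9 = 0.116.
Ranked: clover heads > bramble flowers > shallow corollas > deep corollas.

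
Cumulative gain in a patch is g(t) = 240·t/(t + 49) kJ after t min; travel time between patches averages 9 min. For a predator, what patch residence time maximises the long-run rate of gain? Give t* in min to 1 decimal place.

21.0 min

By the marginal value theorem, leave when the instantaneous gain rate g'(t) equals the habitat-wide average g(t)/(T + t).
g'(t) = 240·49/(t + 49)². Setting 240·49/(t+49)² = 240t/[(t+49)(9+t)] gives 49(9+t) = t(t+49), so t² = 49×9 = 441.
t* = √441 = 21 min.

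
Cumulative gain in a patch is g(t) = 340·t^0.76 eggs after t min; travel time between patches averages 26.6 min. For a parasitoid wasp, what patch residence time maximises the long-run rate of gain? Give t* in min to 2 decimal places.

Optimal t* satisfies g'(t*) = g(t*)/(T + t*).
g'(t) = 0.76·340·t^-0.24. Setting 0.76·340·t^-0.24 = 340·t^0.76/(26.6+t) gives 0.76(26.6+t) = t, so 0.24·t = 0.76×26.6.
t* = 0.76×26.6/0.24 = 84.23 min.

84.23 min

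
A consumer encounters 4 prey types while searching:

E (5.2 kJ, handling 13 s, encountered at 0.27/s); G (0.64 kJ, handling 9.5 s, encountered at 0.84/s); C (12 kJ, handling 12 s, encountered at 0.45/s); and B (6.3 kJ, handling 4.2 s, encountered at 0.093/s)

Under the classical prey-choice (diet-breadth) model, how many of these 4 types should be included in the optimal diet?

2

Rank by E/h (kJ/s): B 1.5, C 1, E 0.4, G 0.0674. Include each in turn until the next type's E/h falls below the running intake rate.
Rate on top 1: 0.4213. C: 1 > 0.4213 → include.
Rate on top 2: 0.8815. E: 0.4 < 0.8815 → exclude; stop.
Optimal diet: B, C — 2 of 4 types.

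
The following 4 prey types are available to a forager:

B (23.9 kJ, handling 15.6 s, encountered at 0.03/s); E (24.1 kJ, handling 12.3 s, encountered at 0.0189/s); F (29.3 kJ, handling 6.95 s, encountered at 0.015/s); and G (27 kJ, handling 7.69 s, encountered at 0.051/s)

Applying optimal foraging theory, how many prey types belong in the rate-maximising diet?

Profitabilities (E/h, kJ/s): F 4.22, G 3.51, E 1.96, B 1.53. Add prey in this order while the next type's profitability exceeds the intake rate on those already taken.
Rate on top 1: 0.398. G: 3.51 > 0.398 → include.
Rate on top 2: 1.214. E: 1.96 > 1.214 → include.
Rate on top 3: 1.314. B: 1.53 > 1.314 → include.
Optimal diet: F, G, E, B — 4 of 4 types.

4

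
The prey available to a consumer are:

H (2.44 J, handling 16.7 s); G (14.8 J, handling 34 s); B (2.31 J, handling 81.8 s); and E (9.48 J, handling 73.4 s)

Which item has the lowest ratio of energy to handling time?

B

In descending order of E/h:
G: 14.8/34 = 0.435 J/s
H: 2.44/16.7 = 0.146 J/s
E: 9.48/73.4 = 0.129 J/s
B: 2.31/81.8 = 0.0282 J/s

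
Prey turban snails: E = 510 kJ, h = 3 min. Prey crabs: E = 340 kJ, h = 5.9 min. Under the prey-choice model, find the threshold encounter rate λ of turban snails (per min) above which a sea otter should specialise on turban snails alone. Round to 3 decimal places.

At the threshold, the rate on turban snails alone equals the profitability of crabs: λ·510/(1 + λ·3) = 340/5.9 = 57.63.
Rearranging, λ(510 − 57.63×3) = 57.63, so λ = 57.63/337.1 = 0.1709 per min.

0.171 per min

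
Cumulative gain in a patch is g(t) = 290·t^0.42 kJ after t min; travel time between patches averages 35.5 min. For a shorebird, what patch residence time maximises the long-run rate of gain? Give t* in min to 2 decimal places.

By the marginal value theorem, leave when the instantaneous gain rate g'(t) equals the habitat-wide average g(t)/(T + t).
g'(t) = 0.42·290·t^-0.58. Setting 0.42·290·t^-0.58 = 290·t^0.42/(35.5+t) gives 0.42(35.5+t) = t, so 0.58·t = 0.42×35.5.
t* = 0.42×35.5/0.58 = 25.71 min.

25.71 min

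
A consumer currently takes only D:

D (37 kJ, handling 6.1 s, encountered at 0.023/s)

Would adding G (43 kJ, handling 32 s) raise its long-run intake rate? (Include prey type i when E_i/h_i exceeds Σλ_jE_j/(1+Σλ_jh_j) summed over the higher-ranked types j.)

Current rate: (0.023×37)/(1 + 0.023×6.1) = 0.7463 kJ/s.
G: E/h = 43/32 = 1.344 kJ/s.
1.344 > 0.7463, so adding G raises the average — include it.

Yes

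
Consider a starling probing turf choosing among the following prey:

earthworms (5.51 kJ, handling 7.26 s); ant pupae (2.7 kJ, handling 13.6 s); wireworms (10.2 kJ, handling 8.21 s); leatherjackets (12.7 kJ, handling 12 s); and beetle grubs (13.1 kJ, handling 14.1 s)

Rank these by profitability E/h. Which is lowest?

ant pupae

In descending order of E/h:
wireworms: 10.2/8.21 = 1.24 kJ/s
leatherjackets: 12.7/12 = 1.06 kJ/s
beetle grubs: 13.1/14.1 = 0.929 kJ/s
earthworms: 5.51/7.26 = 0.759 kJ/s
ant pupae: 2.7/13.6 = 0.199 kJ/s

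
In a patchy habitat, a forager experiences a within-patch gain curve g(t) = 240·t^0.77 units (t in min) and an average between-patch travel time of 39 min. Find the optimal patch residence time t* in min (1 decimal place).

Optimal t* satisfies g'(t*) = g(t*)/(T + t*).
g'(t) = 0.77·240·t^-0.23. Setting 0.77·240·t^-0.23 = 240·t^0.77/(39+t) gives 0.77(39+t) = t, so 0.23·t = 0.77×39.
t* = 0.77×39/0.23 = 130.6 min.

130.6 min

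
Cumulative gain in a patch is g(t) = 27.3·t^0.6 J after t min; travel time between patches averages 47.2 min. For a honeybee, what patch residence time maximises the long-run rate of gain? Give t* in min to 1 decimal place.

70.8 min

By the marginal value theorem, leave when the instantaneous gain rate g'(t) equals the habitat-wide average g(t)/(T + t).
g'(t) = 0.6·27.3·t^-0.4. Setting 0.6·27.3·t^-0.4 = 27.3·t^0.6/(47.2+t) gives 0.6(47.2+t) = t, so 0.40·t = 0.6×47.2.
t* = 0.6×47.2/0.40 = 70.8 min.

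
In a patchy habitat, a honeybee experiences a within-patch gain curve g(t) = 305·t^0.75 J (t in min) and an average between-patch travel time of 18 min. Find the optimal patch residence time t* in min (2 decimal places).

54.00 min

By the marginal value theorem, leave when the instantaneous gain rate g'(t) equals the habitat-wide average g(t)/(T + t).
g'(t) = 0.75·305·t^-0.25. Setting 0.75·305·t^-0.25 = 305·t^0.75/(18+t) gives 0.75(18+t) = t, so 0.25·t = 0.75×18.
t* = 0.75×18/0.25 = 54 min.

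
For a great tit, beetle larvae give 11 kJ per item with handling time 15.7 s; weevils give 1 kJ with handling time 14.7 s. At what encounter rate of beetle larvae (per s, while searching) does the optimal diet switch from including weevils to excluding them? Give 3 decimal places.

Drop weevils once their profitability E₂/h₂ falls below the rate achievable on beetle larvae alone: E₂/h₂ = λE₁/(1 + λh₁).
Solve for λ: λE₁h₂ = E₂(1 + λh₁) → λ(E₁h₂ − E₂h₁) = E₂ → λ = E₂/(E₁h₂ − E₂h₁).
λ = 1/(11×14.7 − 1×15.7) = 1/146 = 0.006849 per s.

0.007 per s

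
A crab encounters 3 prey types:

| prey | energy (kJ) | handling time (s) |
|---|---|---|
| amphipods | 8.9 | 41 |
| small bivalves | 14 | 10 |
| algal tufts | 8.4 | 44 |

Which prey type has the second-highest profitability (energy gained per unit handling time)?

amphipods

Profitability E/h (kJ/s): amphipods = 8.9/41 = 0.217, small bivalves = 14/10 = 1.4, algal tufts = 8.4/44 = 0.191.
Ranked: small bivalves > amphipods > algal tufts.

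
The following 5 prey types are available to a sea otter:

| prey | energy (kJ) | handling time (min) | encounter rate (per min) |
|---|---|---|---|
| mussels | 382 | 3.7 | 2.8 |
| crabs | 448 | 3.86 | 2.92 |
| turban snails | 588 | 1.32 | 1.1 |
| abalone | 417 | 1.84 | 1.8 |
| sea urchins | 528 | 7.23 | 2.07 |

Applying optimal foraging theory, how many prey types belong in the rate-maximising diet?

Profitabilities (E/h, kJ/min): turban snails 445, abalone 227, crabs 116, mussels 103, sea urchins 73. Add prey in this order while the next type's profitability exceeds the intake rate on those already taken.
Rate on top 1: 263.8. abalone: 227 < 263.8 → exclude; stop.
Optimal diet: turban snails — 1 of 5 types.

1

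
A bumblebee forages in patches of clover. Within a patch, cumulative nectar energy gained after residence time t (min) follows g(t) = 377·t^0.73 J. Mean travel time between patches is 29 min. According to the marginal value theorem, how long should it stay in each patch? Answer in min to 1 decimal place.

Maximise g(t)/(T+t): set derivative to zero → g'(t)(T+t) = g(t).
g'(t) = 0.73·377·t^-0.27. Setting 0.73·377·t^-0.27 = 377·t^0.73/(29+t) gives 0.73(29+t) = t, so 0.27·t = 0.73×29.
t* = 0.73×29/0.27 = 78.41 min.

78.4 min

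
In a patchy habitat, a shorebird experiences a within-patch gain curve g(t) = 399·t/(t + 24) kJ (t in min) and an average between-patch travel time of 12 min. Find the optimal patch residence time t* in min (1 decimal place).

Optimal t* satisfies g'(t*) = g(t*)/(T + t*).
g'(t) = 399·24/(t + 24)². Setting 399·24/(t+24)² = 399t/[(t+24)(12+t)] gives 24(12+t) = t(t+24), so t² = 24×12 = 288.
t* = √288 = 16.97 min.

17.0 min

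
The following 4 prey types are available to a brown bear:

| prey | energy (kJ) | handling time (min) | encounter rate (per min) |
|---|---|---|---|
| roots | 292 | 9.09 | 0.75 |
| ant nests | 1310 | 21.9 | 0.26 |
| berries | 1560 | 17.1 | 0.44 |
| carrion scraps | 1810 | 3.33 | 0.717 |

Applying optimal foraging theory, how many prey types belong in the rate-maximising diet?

E/h in descending order: carrion scraps 544, berries 91.2, ant nests 59.8, roots 32.1 kJ/min. The optimal diet is the largest prefix of this list for which every included type satisfies E_i/h_i > R on the types above it.
Rate on top 1: 383.1. berries: 91.2 < 383.1 → exclude; stop.
Optimal diet: carrion scraps — 1 of 4 types.

1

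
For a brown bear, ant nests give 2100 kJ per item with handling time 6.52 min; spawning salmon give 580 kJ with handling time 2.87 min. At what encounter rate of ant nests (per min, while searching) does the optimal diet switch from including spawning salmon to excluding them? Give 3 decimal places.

0.258 per min

Drop spawning salmon once their profitability E₂/h₂ falls below the rate achievable on ant nests alone: E₂/h₂ = λE₁/(1 + λh₁).
Solve for λ: λE₁h₂ = E₂(1 + λh₁) → λ(E₁h₂ − E₂h₁) = E₂ → λ = E₂/(E₁h₂ − E₂h₁).
λ = 580/(2100×2.87 − 580×6.52) = 580/2245 = 0.2583 per min.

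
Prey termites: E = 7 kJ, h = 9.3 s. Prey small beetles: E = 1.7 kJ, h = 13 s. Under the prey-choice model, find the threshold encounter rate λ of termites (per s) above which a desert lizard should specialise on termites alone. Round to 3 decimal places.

Drop small beetles once their profitability E₂/h₂ falls below the rate achievable on termites alone: E₂/h₂ = λE₁/(1 + λh₁).
Solve for λ: λE₁h₂ = E₂(1 + λh₁) → λ(E₁h₂ − E₂h₁) = E₂ → λ = E₂/(E₁h₂ − E₂h₁).
λ = 1.7/(7×13 − 1.7×9.3) = 1.7/75.19 = 0.02261 per s.

0.023 per s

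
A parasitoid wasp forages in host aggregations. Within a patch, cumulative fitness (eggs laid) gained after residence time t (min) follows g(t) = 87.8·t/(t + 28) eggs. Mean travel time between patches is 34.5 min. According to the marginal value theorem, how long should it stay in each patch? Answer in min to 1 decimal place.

31.1 min

Maximise g(t)/(T+t): set derivative to zero → g'(t)(T+t) = g(t).
g'(t) = 87.8·28/(t + 28)². Setting 87.8·28/(t+28)² = 87.8t/[(t+28)(34.5+t)] gives 28(34.5+t) = t(t+28), so t² = 28×34.5 = 966.
t* = √966 = 31.08 min.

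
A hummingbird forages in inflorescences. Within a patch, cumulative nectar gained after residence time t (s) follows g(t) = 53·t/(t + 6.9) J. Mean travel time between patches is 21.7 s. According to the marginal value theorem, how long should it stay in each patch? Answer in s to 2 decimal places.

By the marginal value theorem, leave when the instantaneous gain rate g'(t) equals the habitat-wide average g(t)/(T + t).
g'(t) = 53·6.9/(t + 6.9)². Setting 53·6.9/(t+6.9)² = 53t/[(t+6.9)(21.7+t)] gives 6.9(21.7+t) = t(t+6.9), so t² = 6.9×21.7 = 149.7.
t* = √149.7 = 12.24 s.

12.24 s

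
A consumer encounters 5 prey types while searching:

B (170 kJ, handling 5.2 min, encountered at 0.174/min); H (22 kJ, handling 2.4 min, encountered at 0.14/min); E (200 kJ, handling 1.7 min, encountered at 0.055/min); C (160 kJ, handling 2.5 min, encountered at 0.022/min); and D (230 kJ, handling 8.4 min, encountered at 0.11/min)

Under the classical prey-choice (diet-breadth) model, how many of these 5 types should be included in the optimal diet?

Profitabilities (E/h, kJ/min): E 118, C 64, B 32.7, D 27.4, H 9.17. Add prey in this order while the next type's profitability exceeds the intake rate on those already taken.
Rate on top 1: 10.06. C: 64 > 10.06 → include.
Rate on top 2: 12.64. B: 32.7 > 12.64 → include.
Rate on top 3: 21.48. D: 27.4 > 21.48 → include.
Rate on top 4: 23.31. H: 9.17 < 23.31 → exclude; stop.
Optimal diet: E, C, B, D — 4 of 5 types.

4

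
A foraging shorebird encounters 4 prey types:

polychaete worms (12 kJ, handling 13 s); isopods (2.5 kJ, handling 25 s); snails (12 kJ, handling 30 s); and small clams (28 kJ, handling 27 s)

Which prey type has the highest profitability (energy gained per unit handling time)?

small clams

In descending order of E/h:
small clams: 28/27 = 1.04 kJ/s
polychaete worms: 12/13 = 0.923 kJ/s
snails: 12/30 = 0.4 kJ/s
isopods: 2.5/25 = 0.1 kJ/s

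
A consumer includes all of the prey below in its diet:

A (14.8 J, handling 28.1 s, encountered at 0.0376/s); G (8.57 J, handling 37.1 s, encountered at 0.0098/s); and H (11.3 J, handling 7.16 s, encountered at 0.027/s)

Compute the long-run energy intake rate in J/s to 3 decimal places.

Energy encountered per unit search time: 0.0376×14.8 + 0.0098×8.57 + 0.027×11.3 = 0.9456 J/s.
Handling time per unit search time: 0.0376×28.1 + 0.0098×37.1 + 0.027×7.16 = 1.613.
Rate = 0.9456/(1 + 1.613) = 0.3618 J/s.

0.362 J/s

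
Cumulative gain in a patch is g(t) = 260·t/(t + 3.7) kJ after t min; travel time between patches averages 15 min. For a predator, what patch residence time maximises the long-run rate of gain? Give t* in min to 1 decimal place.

7.4 min

Optimal t* satisfies g'(t*) = g(t*)/(T + t*).
g'(t) = 260·3.7/(t + 3.7)². Setting 260·3.7/(t+3.7)² = 260t/[(t+3.7)(15+t)] gives 3.7(15+t) = t(t+3.7), so t² = 3.7×15 = 55.5.
t* = √55.5 = 7.45 min.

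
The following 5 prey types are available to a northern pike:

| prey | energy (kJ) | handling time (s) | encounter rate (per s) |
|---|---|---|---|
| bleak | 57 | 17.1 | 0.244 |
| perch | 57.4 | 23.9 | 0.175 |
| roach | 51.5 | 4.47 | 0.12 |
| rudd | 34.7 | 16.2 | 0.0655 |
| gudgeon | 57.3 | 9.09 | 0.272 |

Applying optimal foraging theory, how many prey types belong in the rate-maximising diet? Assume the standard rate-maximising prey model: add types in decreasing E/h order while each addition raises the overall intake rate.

Profitabilities (E/h, kJ/s): roach 11.5, gudgeon 6.3, bleak 3.33, perch 2.4, rudd 2.14. Add prey in this order while the next type's profitability exceeds the intake rate on those already taken.
Rate on top 1: 4.022. gudgeon: 6.3 > 4.022 → include.
Rate on top 2: 5.429. bleak: 3.33 < 5.429 → exclude; stop.
Optimal diet: roach, gudgeon — 2 of 5 types.

2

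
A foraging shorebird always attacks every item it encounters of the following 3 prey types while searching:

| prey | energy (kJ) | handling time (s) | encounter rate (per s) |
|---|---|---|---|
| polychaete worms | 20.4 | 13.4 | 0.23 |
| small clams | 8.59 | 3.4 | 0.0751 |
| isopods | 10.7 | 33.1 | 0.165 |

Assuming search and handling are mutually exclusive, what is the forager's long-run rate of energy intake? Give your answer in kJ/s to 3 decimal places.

R = (0.23×20.4 + 0.0751×8.59 + 0.165×10.7) / (1 + 0.23×13.4 + 0.0751×3.4 + 0.165×33.1) = 7.103/9.799 = 0.7248 kJ/s.

0.725 kJ/s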